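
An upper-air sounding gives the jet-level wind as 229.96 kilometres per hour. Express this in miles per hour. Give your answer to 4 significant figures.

1 km/h = 0.621371 mph, so 229.96 × 0.621371 = 142.9 mph.

142.9 mph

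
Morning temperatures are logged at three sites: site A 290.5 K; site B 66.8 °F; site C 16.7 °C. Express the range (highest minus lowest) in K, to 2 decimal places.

site A: 290.5 K = 17.350 °C.
site B: 66.8 °F = 19.333 °C.
Spread: 19.333 − 16.700 = 2.633 °C.

2.63 K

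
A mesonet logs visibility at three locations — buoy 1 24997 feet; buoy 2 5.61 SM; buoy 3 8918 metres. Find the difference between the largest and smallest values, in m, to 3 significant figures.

buoy 1: 24997 ft = 7619.09 m.
buoy 2: 5.61 SM = 9028.42 m.
Spread: 9028.42 − 7619.09 = 1410 m.

1410 m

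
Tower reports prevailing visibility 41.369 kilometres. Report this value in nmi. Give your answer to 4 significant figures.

22.34 nmi

1 km = 0.539957 nmi, so 41.369 × 0.539957 = 22.34 nmi.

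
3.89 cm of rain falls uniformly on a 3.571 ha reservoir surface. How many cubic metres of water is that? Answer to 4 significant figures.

Depth: 3.89 cm × 10 = 38.9 mm.
Area: 3.571 ha = 35710 m².
1 mm over 1 m² is 1 L, so volume = 38.9 × 35710 = 1389119 L = 1389 m³.

1389 cubic metres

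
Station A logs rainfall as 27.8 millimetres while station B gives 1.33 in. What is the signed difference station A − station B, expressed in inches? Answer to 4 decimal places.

station A: 27.8 mm = 1.094488 in.
Difference: 1.094488 − 1.330000 = -0.2355 in.

-0.2355 in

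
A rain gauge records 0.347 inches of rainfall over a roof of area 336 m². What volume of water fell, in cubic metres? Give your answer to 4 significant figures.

Depth: 0.347 in × 25.4 = 8.8138 mm.
1 mm over 1 m² is 1 L, so volume = 8.8138 × 336 = 2961.4368 L = 2.961 m³.

2.961 cubic metres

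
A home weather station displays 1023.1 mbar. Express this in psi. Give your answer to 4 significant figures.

14.84 psi

1 mb = 0.0145038 psi, so 1023.1 × 0.0145038 = 14.84 psi.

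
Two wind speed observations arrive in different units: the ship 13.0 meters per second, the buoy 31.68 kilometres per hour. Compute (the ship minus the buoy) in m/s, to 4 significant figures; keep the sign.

the buoy: 31.68 km/h = 8.80000 m/s.
Difference: 13.00000 − 8.80000 = 4.200 m/s.

4.200 m/s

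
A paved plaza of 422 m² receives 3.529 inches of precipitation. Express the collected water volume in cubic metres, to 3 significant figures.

Depth: 3.529 in × 25.4 = 89.6366 mm.
1 mm over 1 m² is 1 L, so volume = 89.6366 × 422 = 37826.645 L = 37.8 m³.

37.8 cubic metres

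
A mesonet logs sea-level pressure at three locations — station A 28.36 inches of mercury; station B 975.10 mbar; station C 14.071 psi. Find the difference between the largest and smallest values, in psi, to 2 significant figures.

0.21 psi

station A: 28.36 inHg = 13.9291 psi.
station B: 975.10 mb = 14.1426 psi.
Spread: 14.1426 − 13.9291 = 0.21 psi.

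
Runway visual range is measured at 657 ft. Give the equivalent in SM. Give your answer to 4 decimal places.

1 ft = 0.000189394 SM, so 657 × 0.000189394 = 0.1244 SM.

0.1244 SM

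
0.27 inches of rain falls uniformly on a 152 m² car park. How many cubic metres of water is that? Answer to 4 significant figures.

Depth: 0.27 in × 25.4 = 6.858 mm.
1 mm over 1 m² is 1 L, so volume = 6.858 × 152 = 1042.416 L = 1.042 m³.

1.042 cubic metres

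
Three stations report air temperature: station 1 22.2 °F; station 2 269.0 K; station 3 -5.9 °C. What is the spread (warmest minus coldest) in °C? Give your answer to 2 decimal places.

station 1: 22.2 °F = -5.444 °C.
station 2: 269.0 K = -4.150 °C.
Spread: (-4.150) − (-5.900) = 1.750 °C.

1.75 °C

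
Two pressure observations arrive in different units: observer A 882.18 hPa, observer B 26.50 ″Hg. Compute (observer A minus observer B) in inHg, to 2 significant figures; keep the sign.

observer A: 882.18 hPa = 26.0508 inHg.
Difference: 26.0508 − 26.5000 = -0.45 inHg.

-0.45 inHg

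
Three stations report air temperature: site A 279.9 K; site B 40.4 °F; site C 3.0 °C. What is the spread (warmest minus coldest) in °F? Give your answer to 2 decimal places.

6.75 °F

site A: 279.9 K = 6.750 °C.
site B: 40.4 °F = 4.667 °C.
Spread: 6.750 − 3.000 = 3.750 °C = 6.75 °F.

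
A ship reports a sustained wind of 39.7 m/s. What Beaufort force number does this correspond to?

39.7 m/s lies in the Beaufort 12 band (hurricane force, ≥32.7 m/s).

Beaufort force 12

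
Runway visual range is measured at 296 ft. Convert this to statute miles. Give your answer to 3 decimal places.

1 ft = 0.000189394 SM, so 296 × 0.000189394 = 0.056 SM.

0.056 SM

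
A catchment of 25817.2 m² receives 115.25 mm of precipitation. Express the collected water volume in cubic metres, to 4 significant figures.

1 mm over 1 m² is 1 L, so volume = 115.25 × 25817.2 = 2975432.3 L = 2975 m³.

2975 cubic metres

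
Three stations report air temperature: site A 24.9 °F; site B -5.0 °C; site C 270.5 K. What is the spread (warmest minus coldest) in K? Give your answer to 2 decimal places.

site A: 24.9 °F = -3.944 °C.
site C: 270.5 K = -2.650 °C.
Spread: (-2.650) − (-5.000) = 2.350 °C.

2.35 K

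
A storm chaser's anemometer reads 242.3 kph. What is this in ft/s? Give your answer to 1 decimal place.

220.8 ft/s

1 km/h = 0.911344 ft/s, so 242.3 × 0.911344 = 220.8 ft/s.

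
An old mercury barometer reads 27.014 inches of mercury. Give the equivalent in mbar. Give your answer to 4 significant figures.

1 inHg = 33.8639 mb, so 27.014 × 33.8639 = 914.8 mb.

914.8 mb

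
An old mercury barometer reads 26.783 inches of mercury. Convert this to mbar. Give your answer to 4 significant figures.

907.0 mb

1 inHg = 33.8639 mb, so 26.783 × 33.8639 = 907.0 mb.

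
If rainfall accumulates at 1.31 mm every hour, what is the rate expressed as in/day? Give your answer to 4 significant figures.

1.31 mm/hour × 0.0393701 in/mm × 24 hour/day = 1.238 in/day.

1.238 in/day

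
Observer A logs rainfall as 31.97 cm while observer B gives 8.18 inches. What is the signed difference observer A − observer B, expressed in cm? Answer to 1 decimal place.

11.2 cm

observer B: 8.18 in = 20.777 cm.
Difference: 31.970 − 20.777 = 11.2 cm.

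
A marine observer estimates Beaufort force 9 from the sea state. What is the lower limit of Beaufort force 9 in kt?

Beaufort 9 (strong gale) spans 41–47 knots.

41 kt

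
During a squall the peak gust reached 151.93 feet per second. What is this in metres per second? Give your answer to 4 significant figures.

46.31 m/s

1 ft/s = 0.3048 m/s, so 151.93 × 0.3048 = 46.31 m/s.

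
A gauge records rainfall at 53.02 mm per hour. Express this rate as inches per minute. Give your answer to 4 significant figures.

53.02 mm/hour × 0.0393701 in/mm × 0.0166667 hour/minute = 0.03479 in/minute.

0.03479 in/minute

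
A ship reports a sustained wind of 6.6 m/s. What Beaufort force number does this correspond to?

Beaufort force 4

6.6 m/s lies in the Beaufort 4 band (moderate breeze, 5.5–7.9 m/s).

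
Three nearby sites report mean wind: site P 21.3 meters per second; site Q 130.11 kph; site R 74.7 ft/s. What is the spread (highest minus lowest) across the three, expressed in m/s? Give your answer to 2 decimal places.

site Q: 130.11 km/h = 36.1417 m/s.
site R: 74.7 ft/s = 22.7686 m/s.
Spread: 36.1417 − 21.3000 = 14.84 m/s.

14.84 m/s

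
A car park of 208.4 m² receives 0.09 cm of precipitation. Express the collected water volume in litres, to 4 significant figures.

187.6 litres

Depth: 0.09 cm × 10 = 0.9 mm.
1 mm over 1 m² is 1 L, so volume = 0.9 × 208.4 = 187.56 L ≈ 187.6 L.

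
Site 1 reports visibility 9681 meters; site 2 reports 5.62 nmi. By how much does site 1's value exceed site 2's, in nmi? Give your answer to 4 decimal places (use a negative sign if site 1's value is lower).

-0.3927 nmi

site 1: 9681 m = 5.227322 nmi.
Difference: 5.227322 − 5.620000 = -0.3927 nmi.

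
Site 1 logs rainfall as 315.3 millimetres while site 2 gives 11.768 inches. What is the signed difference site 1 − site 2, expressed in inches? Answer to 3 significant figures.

0.645 in

site 1: 315.3 mm = 12.41339 in.
Difference: 12.41339 − 11.76800 = 0.645 in.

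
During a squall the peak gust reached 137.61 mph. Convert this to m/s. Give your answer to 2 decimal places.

1 mph = 0.44704 m/s, so 137.61 × 0.44704 = 61.52 m/s.

61.52 m/s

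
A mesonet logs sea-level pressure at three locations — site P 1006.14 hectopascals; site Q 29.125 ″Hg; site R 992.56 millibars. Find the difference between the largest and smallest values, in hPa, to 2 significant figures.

20 hPa

site Q: 29.125 inHg = 986.29 hPa.
site R: 992.56 mb = 992.56 hPa.
Spread: 1006.14 − 986.29 = 20 hPa.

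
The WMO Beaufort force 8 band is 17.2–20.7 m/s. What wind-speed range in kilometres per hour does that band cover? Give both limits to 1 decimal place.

17.2–20.7 m/s × 3.6 = 61.9–74.5 km/h.

61.9 to 74.5 km/h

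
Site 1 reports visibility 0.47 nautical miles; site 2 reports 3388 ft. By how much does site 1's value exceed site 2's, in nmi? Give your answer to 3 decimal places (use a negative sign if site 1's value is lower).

-0.088 nmi

site 2: 3388 ft = 0.55759 nmi.
Difference: 0.47000 − 0.55759 = -0.088 nmi.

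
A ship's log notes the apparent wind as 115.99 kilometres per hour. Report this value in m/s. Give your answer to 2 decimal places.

32.22 m/s

1 km/h = 0.277778 m/s, so 115.99 × 0.277778 = 32.22 m/s.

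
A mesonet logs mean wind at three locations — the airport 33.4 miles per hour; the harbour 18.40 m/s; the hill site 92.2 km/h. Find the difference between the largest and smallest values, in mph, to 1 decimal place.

23.9 mph

the harbour: 18.40 m/s = 41.160 mph.
the hill site: 92.2 km/h = 57.290 mph.
Spread: 57.290 − 33.400 = 23.9 mph.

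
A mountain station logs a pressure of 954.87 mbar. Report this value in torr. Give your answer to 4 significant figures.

716.2 mmHg

1 mb = 0.750062 mmHg, so 954.87 × 0.750062 = 716.2 mmHg.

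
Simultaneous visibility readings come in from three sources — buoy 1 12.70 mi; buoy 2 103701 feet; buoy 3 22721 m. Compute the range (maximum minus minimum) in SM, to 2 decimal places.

buoy 2: 103701 ft = 19.6403 SM.
buoy 3: 22721 m = 14.1182 SM.
Spread: 19.6403 − 12.7000 = 6.94 SM.

6.94 SM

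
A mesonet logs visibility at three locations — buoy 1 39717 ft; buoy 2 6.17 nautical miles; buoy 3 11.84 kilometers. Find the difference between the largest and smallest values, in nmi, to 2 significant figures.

buoy 1: 39717 ft = 6.5366 nmi.
buoy 3: 11.84 km = 6.3931 nmi.
Spread: 6.5366 − 6.1700 = 0.37 nmi.

0.37 nmi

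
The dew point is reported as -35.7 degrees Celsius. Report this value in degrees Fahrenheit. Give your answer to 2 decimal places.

-32.26 °F

°F = °C × 9/5 + 32 = -35.7 × 1.8 + 32 = -32.26 °F.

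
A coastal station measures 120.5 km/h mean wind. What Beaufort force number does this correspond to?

Beaufort force 12

120.5 km/h = 33.5 m/s, which is Beaufort 12 (hurricane force, ≥32.7 m/s).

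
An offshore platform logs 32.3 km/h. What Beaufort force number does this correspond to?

Beaufort force 5

32.3 km/h = 9.0 m/s, which is Beaufort 5 (fresh breeze, 8.0–10.7 m/s).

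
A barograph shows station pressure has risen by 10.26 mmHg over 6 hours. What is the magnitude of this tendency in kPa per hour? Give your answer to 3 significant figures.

0.228 kPa per hour

10.26 mmHg / 6 h × 0.133322 kPa/mmHg = 0.228 kPa/h.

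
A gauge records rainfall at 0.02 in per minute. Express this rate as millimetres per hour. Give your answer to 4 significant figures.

0.02 in/minute × 25.4 mm/in × 60 minute/hour = 30.48 mm/hour.

30.48 mm/hour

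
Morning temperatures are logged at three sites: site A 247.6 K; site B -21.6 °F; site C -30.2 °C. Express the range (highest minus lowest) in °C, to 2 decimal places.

site A: 247.6 K = -25.550 °C.
site B: -21.6 °F = -29.778 °C.
Spread: (-25.550) − (-30.200) = 4.650 °C.

4.65 °C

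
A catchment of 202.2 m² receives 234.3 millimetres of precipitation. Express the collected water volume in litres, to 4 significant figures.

1 mm over 1 m² is 1 L, so volume = 234.3 × 202.2 = 47375.46 L ≈ 47380 L.

47380 litres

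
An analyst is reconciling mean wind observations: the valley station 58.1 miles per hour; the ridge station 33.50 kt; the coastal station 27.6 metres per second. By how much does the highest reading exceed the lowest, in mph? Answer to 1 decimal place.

the ridge station: 33.50 kt = 38.551 mph.
the coastal station: 27.6 m/s = 61.739 mph.
Spread: 61.739 − 38.551 = 23.2 mph.

23.2 mph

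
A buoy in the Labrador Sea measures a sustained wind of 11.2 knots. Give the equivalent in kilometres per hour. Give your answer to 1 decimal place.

20.7 km/h

1 kt = 1.852 km/h, so 11.2 × 1.852 = 20.7 km/h.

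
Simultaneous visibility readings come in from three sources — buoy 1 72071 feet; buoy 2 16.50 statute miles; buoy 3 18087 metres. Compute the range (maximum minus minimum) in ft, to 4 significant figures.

27780 ft

buoy 2: 16.50 SM = 87120.00 ft.
buoy 3: 18087 m = 59340.55 ft.
Spread: 87120.00 − 59340.55 = 27780 ft.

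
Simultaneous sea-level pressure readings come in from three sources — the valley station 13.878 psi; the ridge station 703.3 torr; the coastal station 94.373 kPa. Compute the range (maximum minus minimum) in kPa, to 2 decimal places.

1.92 kPa

the valley station: 13.878 psi = 95.6854 kPa.
the ridge station: 703.3 mmHg = 93.7656 kPa.
Spread: 95.6854 − 93.7656 = 1.92 kPa.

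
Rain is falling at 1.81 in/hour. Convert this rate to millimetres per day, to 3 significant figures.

1100 mm/day

1.81 in/hour × 25.4 mm/in × 24 hour/day = 1100 mm/day.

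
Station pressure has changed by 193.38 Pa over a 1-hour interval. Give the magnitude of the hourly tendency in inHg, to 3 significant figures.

0.0571 inHg per hour

193.38 Pa / 1 h × 0.0002953 inHg/Pa = 0.0571 inHg/h.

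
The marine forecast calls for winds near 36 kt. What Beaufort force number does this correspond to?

Beaufort force 8

36 kt lies in the Beaufort 8 band (gale, 34–40 kt).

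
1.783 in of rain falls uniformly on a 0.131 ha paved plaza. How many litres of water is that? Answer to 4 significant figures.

59330 litres

Depth: 1.783 in × 25.4 = 45.2882 mm.
Area: 0.131 ha = 1310 m².
1 mm over 1 m² is 1 L, so volume = 45.2882 × 1310 = 59327.542 L ≈ 59330 L.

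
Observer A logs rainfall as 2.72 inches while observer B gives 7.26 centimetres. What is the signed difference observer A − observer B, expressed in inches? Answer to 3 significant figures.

-0.138 in

observer B: 7.26 cm = 2.85827 in.
Difference: 2.72000 − 2.85827 = -0.138 in.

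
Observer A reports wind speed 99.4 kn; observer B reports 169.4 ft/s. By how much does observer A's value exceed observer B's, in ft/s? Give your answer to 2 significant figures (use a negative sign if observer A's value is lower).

-1.6 ft/s

observer A: 99.4 kt = 167.768 ft/s.
Difference: 167.768 − 169.400 = -1.6 ft/s.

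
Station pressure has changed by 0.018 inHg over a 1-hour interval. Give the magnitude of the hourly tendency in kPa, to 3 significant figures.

0.0610 kPa per hour

0.018 inHg / 1 h × 3.38639 kPa/inHg = 0.0610 kPa/h.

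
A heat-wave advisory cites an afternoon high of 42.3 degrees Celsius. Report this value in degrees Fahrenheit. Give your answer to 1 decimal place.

°F = °C × 9/5 + 32 = 42.3 × 1.8 + 32 = 108.1 °F.

108.1 °F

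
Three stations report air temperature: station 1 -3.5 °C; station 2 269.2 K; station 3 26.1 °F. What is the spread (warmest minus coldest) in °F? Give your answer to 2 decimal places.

1.21 °F

station 2: 269.2 K = -3.950 °C.
station 3: 26.1 °F = -3.278 °C.
Spread: (-3.278) − (-3.950) = 0.672 °C = 1.21 °F.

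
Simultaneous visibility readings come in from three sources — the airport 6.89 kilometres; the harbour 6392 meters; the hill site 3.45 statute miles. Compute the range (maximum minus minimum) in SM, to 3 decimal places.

0.831 SM

the airport: 6.89 km = 4.28125 SM.
the harbour: 6392 m = 3.97180 SM.
Spread: 4.28125 − 3.45000 = 0.831 SM.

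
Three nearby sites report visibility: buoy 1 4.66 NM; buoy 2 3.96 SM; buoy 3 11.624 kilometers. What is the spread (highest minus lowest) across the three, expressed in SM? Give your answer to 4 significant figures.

3.263 SM

buoy 1: 4.66 nmi = 5.36263 SM.
buoy 3: 11.624 km = 7.22282 SM.
Spread: 7.22282 − 3.96000 = 3.263 SM.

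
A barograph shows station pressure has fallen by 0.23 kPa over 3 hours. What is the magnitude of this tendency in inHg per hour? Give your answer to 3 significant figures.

0.23 kPa / 3 h × 0.2953 inHg/kPa = 0.0226 inHg/h.

0.0226 inHg per hour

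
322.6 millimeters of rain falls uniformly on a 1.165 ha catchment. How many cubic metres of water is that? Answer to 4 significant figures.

3758 cubic metres

Area: 1.165 ha = 11650 m².
1 mm over 1 m² is 1 L, so volume = 322.6 × 11650 = 3758290 L = 3758 m³.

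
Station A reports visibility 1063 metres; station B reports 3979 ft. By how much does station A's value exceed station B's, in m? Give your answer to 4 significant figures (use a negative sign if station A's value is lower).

-149.8 m

station B: 3979 ft = 1212.799 m.
Difference: 1063.000 − 1212.799 = -149.8 m.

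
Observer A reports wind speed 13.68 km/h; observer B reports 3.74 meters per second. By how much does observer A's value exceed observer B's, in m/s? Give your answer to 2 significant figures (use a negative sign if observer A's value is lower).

observer A: 13.68 km/h = 3.80000 m/s.
Difference: 3.80000 − 3.74000 = 0.060 m/s.

0.060 m/s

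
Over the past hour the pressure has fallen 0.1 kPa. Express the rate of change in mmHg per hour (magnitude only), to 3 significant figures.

0.1 kPa / 1 h × 7.50062 mmHg/kPa = 0.750 mmHg/h.

0.750 mmHg per hour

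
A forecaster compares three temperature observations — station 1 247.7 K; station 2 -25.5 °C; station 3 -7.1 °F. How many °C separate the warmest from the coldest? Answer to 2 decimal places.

station 1: 247.7 K = -25.450 °C.
station 3: -7.1 °F = -21.722 °C.
Spread: (-21.722) − (-25.500) = 3.778 °C.

3.78 °C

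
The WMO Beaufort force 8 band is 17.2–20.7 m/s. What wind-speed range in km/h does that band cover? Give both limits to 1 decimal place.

17.2–20.7 m/s × 3.6 = 61.9–74.5 km/h.

61.9 to 74.5 km/h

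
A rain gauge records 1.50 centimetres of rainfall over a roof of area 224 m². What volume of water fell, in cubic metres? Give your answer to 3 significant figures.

Depth: 1.50 cm × 10 = 15 mm.
1 mm over 1 m² is 1 L, so volume = 15 × 224 = 3360 L = 3.36 m³.

3.36 cubic metres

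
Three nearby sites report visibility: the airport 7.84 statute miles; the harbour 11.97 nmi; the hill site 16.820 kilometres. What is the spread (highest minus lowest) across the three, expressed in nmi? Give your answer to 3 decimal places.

5.157 nmi

the airport: 7.84 SM = 6.81277 nmi.
the hill site: 16.820 km = 9.08207 nmi.
Spread: 11.97000 − 6.81277 = 5.157 nmi.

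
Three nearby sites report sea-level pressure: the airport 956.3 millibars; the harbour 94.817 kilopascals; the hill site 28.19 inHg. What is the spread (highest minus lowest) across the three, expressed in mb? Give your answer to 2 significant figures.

the harbour: 94.817 kPa = 948.170 mb.
the hill site: 28.19 inHg = 954.623 mb.
Spread: 956.300 − 948.170 = 8.1 mb.

8.1 mb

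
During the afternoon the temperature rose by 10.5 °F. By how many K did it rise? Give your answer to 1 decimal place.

For a temperature change the 32° offset cancels: ΔK = 10.5 × 0.5556 = 5.8 K.

5.8 K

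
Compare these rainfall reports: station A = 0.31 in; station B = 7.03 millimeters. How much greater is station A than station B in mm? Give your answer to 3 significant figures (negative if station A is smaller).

station A: 0.31 in = 7.87400 mm.
Difference: 7.87400 − 7.03000 = 0.844 mm.

0.844 mm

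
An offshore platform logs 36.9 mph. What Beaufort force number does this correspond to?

36.9 mph = 16.5 m/s, which is Beaufort 7 (near gale, 13.9–17.1 m/s).

Beaufort force 7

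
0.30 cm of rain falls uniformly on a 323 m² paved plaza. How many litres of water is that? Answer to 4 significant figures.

Depth: 0.30 cm × 10 = 3 mm.
1 mm over 1 m² is 1 L, so volume = 3 × 323 = 969 L ≈ 969.0 L.

969.0 litres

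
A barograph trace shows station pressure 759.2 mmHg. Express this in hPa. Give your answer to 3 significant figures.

1010 hPa

1 mmHg = 1.33322 hPa, so 759.2 × 1.33322 = 1010 hPa.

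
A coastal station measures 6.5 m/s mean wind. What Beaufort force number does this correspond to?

6.5 m/s lies in the Beaufort 4 band (moderate breeze, 5.5–7.9 m/s).

Beaufort force 4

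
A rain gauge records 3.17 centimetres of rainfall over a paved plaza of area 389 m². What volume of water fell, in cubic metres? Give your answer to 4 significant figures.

Depth: 3.17 cm × 10 = 31.7 mm.
1 mm over 1 m² is 1 L, so volume = 31.7 × 389 = 12331.3 L = 12.33 m³.

12.33 cubic metres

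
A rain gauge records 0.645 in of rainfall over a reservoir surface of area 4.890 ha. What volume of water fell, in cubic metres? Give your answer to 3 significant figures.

801 cubic metres

Depth: 0.645 in × 25.4 = 16.383 mm.
Area: 4.890 ha = 48900 m².
1 mm over 1 m² is 1 L, so volume = 16.383 × 48900 = 801128.7 L = 801 m³.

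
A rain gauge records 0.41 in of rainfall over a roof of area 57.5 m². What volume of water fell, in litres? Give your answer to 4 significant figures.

Depth: 0.41 in × 25.4 = 10.414 mm.
1 mm over 1 m² is 1 L, so volume = 10.414 × 57.5 = 598.805 L ≈ 598.8 L.

598.8 litres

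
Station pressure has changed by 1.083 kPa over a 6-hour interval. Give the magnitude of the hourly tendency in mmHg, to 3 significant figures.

1.083 kPa / 6 h × 7.50062 mmHg/kPa = 1.35 mmHg/h.

1.35 mmHg per hour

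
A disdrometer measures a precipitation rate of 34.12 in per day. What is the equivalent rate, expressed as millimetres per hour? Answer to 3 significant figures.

34.12 in/day × 25.4 mm/in × 0.0416667 day/hour = 36.1 mm/hour.

36.1 mm/hour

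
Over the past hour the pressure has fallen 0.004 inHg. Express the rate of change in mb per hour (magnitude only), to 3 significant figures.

0.004 inHg / 1 h × 33.8639 mb/inHg = 0.135 mb/h.

0.135 mb per hour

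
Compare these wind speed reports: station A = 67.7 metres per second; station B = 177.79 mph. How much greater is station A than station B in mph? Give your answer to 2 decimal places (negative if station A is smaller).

station A: 67.7 m/s = 151.4406 mph.
Difference: 151.4406 − 177.7900 = -26.35 mph.

-26.35 mph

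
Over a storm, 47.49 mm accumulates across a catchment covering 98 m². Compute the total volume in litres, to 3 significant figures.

4650 litres

1 mm over 1 m² is 1 L, so volume = 47.49 × 98 = 4654.02 L ≈ 4650 L.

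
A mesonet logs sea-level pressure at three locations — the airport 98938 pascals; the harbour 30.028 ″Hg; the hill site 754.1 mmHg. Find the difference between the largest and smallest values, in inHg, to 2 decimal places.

the airport: 98938 Pa = 29.2164 inHg.
the hill site: 754.1 mmHg = 29.6890 inHg.
Spread: 30.0280 − 29.2164 = 0.81 inHg.

0.81 inHg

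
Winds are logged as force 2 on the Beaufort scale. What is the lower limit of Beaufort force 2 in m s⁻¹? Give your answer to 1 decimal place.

Beaufort 2 (light breeze) spans 1.6–3.3 m/s.

1.6 m/s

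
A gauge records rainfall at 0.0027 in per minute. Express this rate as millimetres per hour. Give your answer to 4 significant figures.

4.115 mm/hour

0.0027 in/minute × 25.4 mm/in × 60 minute/hour = 4.115 mm/hour.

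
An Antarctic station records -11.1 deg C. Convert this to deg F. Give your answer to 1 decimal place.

°F = °C × 9/5 + 32 = -11.1 × 1.8 + 32 = 12.0 °F.

12.0 °F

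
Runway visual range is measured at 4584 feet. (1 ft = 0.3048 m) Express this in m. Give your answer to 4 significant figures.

1397 m

1 ft = 0.3048 m, so 4584 × 0.3048 = 1397 m.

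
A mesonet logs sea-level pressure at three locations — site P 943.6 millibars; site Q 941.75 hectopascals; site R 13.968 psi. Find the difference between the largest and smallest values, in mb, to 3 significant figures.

21.3 mb

site Q: 941.75 hPa = 941.750 mb.
site R: 13.968 psi = 963.060 mb.
Spread: 963.060 − 941.750 = 21.3 mb.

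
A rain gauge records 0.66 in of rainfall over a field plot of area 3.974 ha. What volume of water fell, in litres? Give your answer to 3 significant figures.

Depth: 0.66 in × 25.4 = 16.764 mm.
Area: 3.974 ha = 39740 m².
1 mm over 1 m² is 1 L, so volume = 16.764 × 39740 = 666201.36 L ≈ 666000 L.

666000 litres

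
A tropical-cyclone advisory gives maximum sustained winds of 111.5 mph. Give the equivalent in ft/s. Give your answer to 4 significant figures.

163.5 ft/s

1 mph = 1.46667 ft/s, so 111.5 × 1.46667 = 163.5 ft/s.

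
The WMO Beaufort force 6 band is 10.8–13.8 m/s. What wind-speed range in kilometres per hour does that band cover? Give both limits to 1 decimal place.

38.9 to 49.7 km/h

10.8–13.8 m/s × 3.6 = 38.9–49.7 km/h.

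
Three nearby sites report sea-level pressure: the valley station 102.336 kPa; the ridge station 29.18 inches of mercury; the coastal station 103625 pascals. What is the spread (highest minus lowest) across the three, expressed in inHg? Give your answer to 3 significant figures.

1.42 inHg

the valley station: 102.336 kPa = 30.2198 inHg.
the coastal station: 103625 Pa = 30.6004 inHg.
Spread: 30.6004 − 29.1800 = 1.42 inHg.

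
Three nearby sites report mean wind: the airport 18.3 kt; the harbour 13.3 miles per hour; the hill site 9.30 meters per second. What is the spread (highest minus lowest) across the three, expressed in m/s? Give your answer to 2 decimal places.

3.47 m/s

the airport: 18.3 kt = 9.4143 m/s.
the harbour: 13.3 mph = 5.9456 m/s.
Spread: 9.4143 − 5.9456 = 3.47 m/s.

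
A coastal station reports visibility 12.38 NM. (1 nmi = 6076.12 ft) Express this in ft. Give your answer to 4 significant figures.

75220 ft

1 nmi = 6076.12 ft, so 12.38 × 6076.12 = 75220 ft.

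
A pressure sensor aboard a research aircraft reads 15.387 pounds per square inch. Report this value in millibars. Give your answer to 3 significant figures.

1060 mb

1 psi = 68.9476 mb, so 15.387 × 68.9476 = 1060 mb.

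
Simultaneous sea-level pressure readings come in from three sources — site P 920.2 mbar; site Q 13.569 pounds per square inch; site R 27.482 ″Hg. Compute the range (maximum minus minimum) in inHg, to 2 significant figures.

site P: 920.2 mb = 27.1735 inHg.
site Q: 13.569 psi = 27.6268 inHg.
Spread: 27.6268 − 27.1735 = 0.45 inHg.

0.45 inHg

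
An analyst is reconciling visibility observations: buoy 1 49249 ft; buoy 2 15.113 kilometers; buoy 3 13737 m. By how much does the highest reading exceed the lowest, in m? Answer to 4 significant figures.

1376 m

buoy 1: 49249 ft = 15011.10 m.
buoy 2: 15.113 km = 15113.00 m.
Spread: 15113.00 − 13737.00 = 1376 m.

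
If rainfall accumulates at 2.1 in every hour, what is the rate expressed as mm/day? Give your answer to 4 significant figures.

1280 mm/day

2.1 in/hour × 25.4 mm/in × 24 hour/day = 1280 mm/day.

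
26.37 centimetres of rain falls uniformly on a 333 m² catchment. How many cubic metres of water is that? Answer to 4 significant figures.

Depth: 26.37 cm × 10 = 263.7 mm.
1 mm over 1 m² is 1 L, so volume = 263.7 × 333 = 87812.1 L = 87.81 m³.

87.81 cubic metres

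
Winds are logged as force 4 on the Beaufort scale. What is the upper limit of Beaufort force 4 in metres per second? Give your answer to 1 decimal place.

Beaufort 4 (moderate breeze) spans 5.5–7.9 m/s.

7.9 m/s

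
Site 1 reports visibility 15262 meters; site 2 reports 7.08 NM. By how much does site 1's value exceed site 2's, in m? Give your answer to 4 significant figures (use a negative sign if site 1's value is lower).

2150 m

site 2: 7.08 nmi = 13112.16 m.
Difference: 15262.00 − 13112.16 = 2150 m.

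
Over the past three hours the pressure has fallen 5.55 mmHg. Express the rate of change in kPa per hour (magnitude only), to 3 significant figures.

0.247 kPa per hour

5.55 mmHg / 3 h × 0.133322 kPa/mmHg = 0.247 kPa/h.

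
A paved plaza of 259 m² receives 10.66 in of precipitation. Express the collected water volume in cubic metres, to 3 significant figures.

70.1 cubic metres

Depth: 10.66 in × 25.4 = 270.764 mm.
1 mm over 1 m² is 1 L, so volume = 270.764 × 259 = 70127.876 L = 70.1 m³.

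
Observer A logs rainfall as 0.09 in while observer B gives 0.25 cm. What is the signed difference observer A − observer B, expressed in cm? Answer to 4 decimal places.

-0.0214 cm

observer A: 0.09 in = 0.228600 cm.
Difference: 0.228600 − 0.250000 = -0.0214 cm.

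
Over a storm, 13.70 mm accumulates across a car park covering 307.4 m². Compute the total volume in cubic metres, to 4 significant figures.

1 mm over 1 m² is 1 L, so volume = 13.7 × 307.4 = 4211.38 L = 4.211 m³.

4.211 cubic metres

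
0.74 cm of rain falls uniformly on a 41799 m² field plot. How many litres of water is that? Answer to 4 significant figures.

309300 litres

Depth: 0.74 cm × 10 = 7.4 mm.
1 mm over 1 m² is 1 L, so volume = 7.4 × 41799 = 309312.6 L ≈ 309300 L.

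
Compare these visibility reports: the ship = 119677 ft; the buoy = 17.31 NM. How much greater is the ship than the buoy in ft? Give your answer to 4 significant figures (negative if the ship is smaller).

the buoy: 17.31 nmi = 105177.56 ft.
Difference: 119677.00 − 105177.56 = 14500 ft.

14500 ft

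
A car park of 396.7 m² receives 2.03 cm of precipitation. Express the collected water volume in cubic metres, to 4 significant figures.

Depth: 2.03 cm × 10 = 20.3 mm.
1 mm over 1 m² is 1 L, so volume = 20.3 × 396.7 = 8053.01 L = 8.053 m³.

8.053 cubic metres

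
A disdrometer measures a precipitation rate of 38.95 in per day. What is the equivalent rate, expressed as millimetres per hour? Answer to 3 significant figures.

41.2 mm/hour

38.95 in/day × 25.4 mm/in × 0.0416667 day/hour = 41.2 mm/hour.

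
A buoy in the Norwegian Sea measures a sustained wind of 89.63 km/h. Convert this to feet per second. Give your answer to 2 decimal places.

81.68 ft/s

1 km/h = 0.911344 ft/s, so 89.63 × 0.911344 = 81.68 ft/s.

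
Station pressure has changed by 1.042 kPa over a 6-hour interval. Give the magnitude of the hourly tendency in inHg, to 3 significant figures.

1.042 kPa / 6 h × 0.2953 inHg/kPa = 0.0513 inHg/h.

0.0513 inHg per hour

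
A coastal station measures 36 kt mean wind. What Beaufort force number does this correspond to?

Beaufort force 8

36 kt lies in the Beaufort 8 band (gale, 34–40 kt).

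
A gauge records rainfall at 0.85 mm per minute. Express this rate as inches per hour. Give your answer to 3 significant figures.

0.85 mm/minute × 0.0393701 in/mm × 60 minute/hour = 2.01 in/hour.

2.01 in/hour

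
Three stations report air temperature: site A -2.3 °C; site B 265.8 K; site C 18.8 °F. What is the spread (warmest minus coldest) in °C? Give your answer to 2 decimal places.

site B: 265.8 K = -7.350 °C.
site C: 18.8 °F = -7.333 °C.
Spread: (-2.300) − (-7.350) = 5.050 °C.

5.05 °C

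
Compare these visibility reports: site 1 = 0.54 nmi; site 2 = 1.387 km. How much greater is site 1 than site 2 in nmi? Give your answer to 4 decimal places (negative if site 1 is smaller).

site 2: 1.387 km = 0.748920 nmi.
Difference: 0.540000 − 0.748920 = -0.2089 nmi.

-0.2089 nmi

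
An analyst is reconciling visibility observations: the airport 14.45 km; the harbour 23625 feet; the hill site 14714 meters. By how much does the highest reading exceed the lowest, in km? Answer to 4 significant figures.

7.513 km

the harbour: 23625 ft = 7.20090 km.
the hill site: 14714 m = 14.71400 km.
Spread: 14.71400 − 7.20090 = 7.513 km.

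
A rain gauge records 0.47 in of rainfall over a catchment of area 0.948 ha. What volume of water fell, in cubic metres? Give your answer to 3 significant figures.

Depth: 0.47 in × 25.4 = 11.938 mm.
Area: 0.948 ha = 9480 m².
1 mm over 1 m² is 1 L, so volume = 11.938 × 9480 = 113172.24 L = 113 m³.

113 cubic metres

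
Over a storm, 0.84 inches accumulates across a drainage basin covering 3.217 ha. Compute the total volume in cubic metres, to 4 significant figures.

Depth: 0.84 in × 25.4 = 21.336 mm.
Area: 3.217 ha = 32170 m².
1 mm over 1 m² is 1 L, so volume = 21.336 × 32170 = 686379.12 L = 686.4 m³.

686.4 cubic metres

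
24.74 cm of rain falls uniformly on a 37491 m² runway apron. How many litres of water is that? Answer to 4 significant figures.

Depth: 24.74 cm × 10 = 247.4 mm.
1 mm over 1 m² is 1 L, so volume = 247.4 × 37491 = 9275273.4 L ≈ 9275000 L.

9275000 litres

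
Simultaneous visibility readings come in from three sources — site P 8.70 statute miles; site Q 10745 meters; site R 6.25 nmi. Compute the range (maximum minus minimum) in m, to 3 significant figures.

3260 m

site P: 8.70 SM = 14001.29 m.
site R: 6.25 nmi = 11575.00 m.
Spread: 14001.29 − 10745.00 = 3260 m.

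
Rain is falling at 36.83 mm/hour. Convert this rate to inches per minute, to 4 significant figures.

0.02417 in/minute

36.83 mm/hour × 0.0393701 in/mm × 0.0166667 hour/minute = 0.02417 in/minute.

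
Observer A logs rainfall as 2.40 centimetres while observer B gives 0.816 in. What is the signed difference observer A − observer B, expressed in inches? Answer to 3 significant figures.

observer A: 2.40 cm = 0.94488 in.
Difference: 0.94488 − 0.81600 = 0.129 in.

0.129 in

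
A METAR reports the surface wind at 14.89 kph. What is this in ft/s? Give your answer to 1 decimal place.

1 km/h = 0.911344 ft/s, so 14.89 × 0.911344 = 13.6 ft/s.

13.6 ft/s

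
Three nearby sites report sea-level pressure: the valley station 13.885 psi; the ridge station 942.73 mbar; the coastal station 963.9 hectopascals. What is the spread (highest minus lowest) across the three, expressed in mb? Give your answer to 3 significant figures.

21.2 mb

the valley station: 13.885 psi = 957.337 mb.
the coastal station: 963.9 hPa = 963.900 mb.
Spread: 963.900 − 942.730 = 21.2 mb.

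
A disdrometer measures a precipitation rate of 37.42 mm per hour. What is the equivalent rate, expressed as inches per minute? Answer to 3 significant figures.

0.0246 in/minute

37.42 mm/hour × 0.0393701 in/mm × 0.0166667 hour/minute = 0.0246 in/minute.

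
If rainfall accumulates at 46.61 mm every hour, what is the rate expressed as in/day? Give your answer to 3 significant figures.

46.61 mm/hour × 0.0393701 in/mm × 24 hour/day = 44.0 in/day.

44.0 in/day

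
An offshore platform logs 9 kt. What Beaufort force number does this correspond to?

9 kt lies in the Beaufort 3 band (gentle breeze, 7–10 kt).

Beaufort force 3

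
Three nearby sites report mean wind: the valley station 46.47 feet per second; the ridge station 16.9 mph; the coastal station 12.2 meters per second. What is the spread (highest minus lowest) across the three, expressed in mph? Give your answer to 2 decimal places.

the valley station: 46.47 ft/s = 31.6841 mph.
the coastal station: 12.2 m/s = 27.2906 mph.
Spread: 31.6841 − 16.9000 = 14.78 mph.

14.78 mph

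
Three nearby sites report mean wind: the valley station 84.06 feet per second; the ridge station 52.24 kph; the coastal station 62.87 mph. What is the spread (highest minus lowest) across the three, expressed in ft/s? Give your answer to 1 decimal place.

44.6 ft/s

the ridge station: 52.24 km/h = 47.609 ft/s.
the coastal station: 62.87 mph = 92.209 ft/s.
Spread: 92.209 − 47.609 = 44.6 ft/s.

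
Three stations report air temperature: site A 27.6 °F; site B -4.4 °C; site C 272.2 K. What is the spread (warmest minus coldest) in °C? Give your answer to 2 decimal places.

3.45 °C

site A: 27.6 °F = -2.444 °C.
site C: 272.2 K = -0.950 °C.
Spread: (-0.950) − (-4.400) = 3.450 °C.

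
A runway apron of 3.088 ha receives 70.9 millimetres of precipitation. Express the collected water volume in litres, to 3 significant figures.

Area: 3.088 ha = 30880 m².
1 mm over 1 m² is 1 L, so volume = 70.9 × 30880 = 2189392 L ≈ 2190000 L.

2190000 litres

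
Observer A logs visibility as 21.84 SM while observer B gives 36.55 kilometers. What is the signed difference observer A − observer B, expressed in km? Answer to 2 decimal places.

-1.40 km

observer A: 21.84 SM = 35.1481 km.
Difference: 35.1481 − 36.5500 = -1.40 km.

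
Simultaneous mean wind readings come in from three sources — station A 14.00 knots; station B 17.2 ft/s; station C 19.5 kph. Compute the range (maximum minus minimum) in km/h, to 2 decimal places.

station A: 14.00 kt = 25.9280 km/h.
station B: 17.2 ft/s = 18.8732 km/h.
Spread: 25.9280 − 18.8732 = 7.05 km/h.

7.05 km/h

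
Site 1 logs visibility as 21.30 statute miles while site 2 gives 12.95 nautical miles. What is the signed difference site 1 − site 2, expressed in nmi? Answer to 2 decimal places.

site 1: 21.30 SM = 18.5092 nmi.
Difference: 18.5092 − 12.9500 = 5.56 nmi.

5.56 nmi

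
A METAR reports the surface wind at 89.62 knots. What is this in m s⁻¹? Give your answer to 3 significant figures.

1 kt = 0.514444 m/s, so 89.62 × 0.514444 = 46.1 m/s.

46.1 m/s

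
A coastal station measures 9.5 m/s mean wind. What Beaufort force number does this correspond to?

Beaufort force 5

9.5 m/s lies in the Beaufort 5 band (fresh breeze, 8.0–10.7 m/s).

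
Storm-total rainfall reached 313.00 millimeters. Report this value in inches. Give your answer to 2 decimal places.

1 mm = 0.0393701 in, so 313.00 × 0.0393701 = 12.32 in.

12.32 in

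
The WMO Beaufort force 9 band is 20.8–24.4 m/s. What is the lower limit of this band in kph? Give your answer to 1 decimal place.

20.8–24.4 m/s × 3.6 = 74.9–87.8 km/h.

74.9 km/h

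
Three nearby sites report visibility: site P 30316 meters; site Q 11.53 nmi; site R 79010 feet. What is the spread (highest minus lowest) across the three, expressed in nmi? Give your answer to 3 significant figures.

4.84 nmi

site P: 30316 m = 16.3693 nmi.
site R: 79010 ft = 13.0034 nmi.
Spread: 16.3693 − 11.5300 = 4.84 nmi.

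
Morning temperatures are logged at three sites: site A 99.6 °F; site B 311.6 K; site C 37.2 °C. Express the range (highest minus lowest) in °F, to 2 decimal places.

site A: 99.6 °F = 37.556 °C.
site B: 311.6 K = 38.450 °C.
Spread: 38.450 − 37.200 = 1.250 °C = 2.25 °F.

2.25 °F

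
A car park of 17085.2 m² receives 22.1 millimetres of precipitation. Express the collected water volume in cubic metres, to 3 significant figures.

378 cubic metres

1 mm over 1 m² is 1 L, so volume = 22.1 × 17085.2 = 377582.92 L = 378 m³.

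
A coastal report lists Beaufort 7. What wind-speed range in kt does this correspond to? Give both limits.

Beaufort 7 (near gale) spans 28–33 knots.

28 to 33 kt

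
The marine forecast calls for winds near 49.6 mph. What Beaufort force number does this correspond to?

49.6 mph = 22.2 m/s, which is Beaufort 9 (strong gale, 20.8–24.4 m/s).

Beaufort force 9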